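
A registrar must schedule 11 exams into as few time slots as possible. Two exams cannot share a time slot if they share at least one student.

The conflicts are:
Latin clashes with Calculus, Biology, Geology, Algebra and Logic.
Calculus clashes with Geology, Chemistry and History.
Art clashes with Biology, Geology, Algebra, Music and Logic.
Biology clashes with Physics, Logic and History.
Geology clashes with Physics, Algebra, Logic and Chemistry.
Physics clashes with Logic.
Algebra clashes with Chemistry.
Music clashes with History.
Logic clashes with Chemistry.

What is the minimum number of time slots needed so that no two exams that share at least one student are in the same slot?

3

Geology, Algebra, Chemistry are mutually in conflict, so at least 3 time slots are needed.
3 time slots suffice: time slot 1 → {Biology, Geology, Music}; time slot 2 → {Calculus, Algebra, Logic}; time slot 3 → {Latin, Art, Physics, Chemistry, History}. Every pair that conflicts lands in different time slots.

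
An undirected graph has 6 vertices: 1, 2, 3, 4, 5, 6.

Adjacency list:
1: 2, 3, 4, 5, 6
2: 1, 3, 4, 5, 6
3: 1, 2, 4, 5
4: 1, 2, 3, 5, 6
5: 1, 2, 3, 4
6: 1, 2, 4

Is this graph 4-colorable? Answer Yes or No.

1, 2, 3, 4, 5 form a clique, so at least 5 colors are needed.
So 4 colors are not enough.

No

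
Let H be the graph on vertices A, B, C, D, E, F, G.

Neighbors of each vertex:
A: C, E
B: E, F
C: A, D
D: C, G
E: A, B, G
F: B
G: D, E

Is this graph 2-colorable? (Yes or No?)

The cycle E-G-D-C-A-E has odd length 5, so it cannot be 2-colored; at least 3 colors are needed.
So 2 colors are not enough.

No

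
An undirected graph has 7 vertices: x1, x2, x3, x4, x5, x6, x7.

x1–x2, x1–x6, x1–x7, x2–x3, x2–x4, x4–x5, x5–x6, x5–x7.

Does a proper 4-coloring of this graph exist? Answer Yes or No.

Yes

The chromatic number is 3. The cycle x6-x1-x2-x4-x5-x6 has odd length 5, so it cannot be 2-colored; at least 3 colors are needed.
3 colors suffice: color 1 → {x2, x5}; color 2 → {x1, x3, x4}; color 3 → {x6, x7}.
Since 4 ≥ 3, a proper 4-coloring certainly exists.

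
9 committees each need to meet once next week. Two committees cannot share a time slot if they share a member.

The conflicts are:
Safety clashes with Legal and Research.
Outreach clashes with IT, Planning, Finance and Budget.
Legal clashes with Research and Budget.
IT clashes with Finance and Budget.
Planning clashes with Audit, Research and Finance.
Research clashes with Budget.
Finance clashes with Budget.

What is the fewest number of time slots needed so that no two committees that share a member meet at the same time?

4

Outreach, IT, Finance, Budget all conflict with each other, so at least 4 time slots are needed.
4 time slots suffice: time slot 1 → {Safety, Planning, Budget}; time slot 2 → {Outreach, Audit, Research}; time slot 3 → {Legal, Finance}; time slot 4 → {IT}. No two conflicting committees share a time slot.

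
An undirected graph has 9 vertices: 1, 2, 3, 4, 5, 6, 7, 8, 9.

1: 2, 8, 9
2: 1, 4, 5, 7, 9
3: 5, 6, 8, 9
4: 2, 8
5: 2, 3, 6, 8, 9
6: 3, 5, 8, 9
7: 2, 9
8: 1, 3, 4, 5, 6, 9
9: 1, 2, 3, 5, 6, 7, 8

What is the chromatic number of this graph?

3, 5, 6, 8, 9 are pairwise adjacent (a clique of size 5), so at least 5 colors are needed.
One proper 5-coloring: 1=c, 2=b, 3=d, 4=a, 5=c, 6=e, 7=c, 8=b, 9=a. Each edge has distinct colors on its endpoints.

5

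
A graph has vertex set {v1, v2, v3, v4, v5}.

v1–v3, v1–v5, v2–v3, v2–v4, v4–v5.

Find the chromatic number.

3

The cycle v1-v5-v4-v2-v3-v1 has odd length 5, so it cannot be 2-colored; at least 3 colors are needed.
3 colors suffice: color 1 → {v3, v4}; color 2 → {v2, v5}; color 3 → {v1}. Every edge joins two different colors.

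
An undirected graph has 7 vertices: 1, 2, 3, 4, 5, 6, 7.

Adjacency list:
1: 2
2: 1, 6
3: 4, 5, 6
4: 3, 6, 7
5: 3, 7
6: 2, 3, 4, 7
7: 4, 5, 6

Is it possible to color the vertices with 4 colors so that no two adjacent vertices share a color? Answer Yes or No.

The chromatic number is 3. 3, 4, 6 form a triangle, so at least 3 colors are needed.
3 colors suffice: color red → {1, 5, 6}; color blue → {2, 3, 7}; color green → {4}.
Since 4 ≥ 3, a proper 4-coloring certainly exists.

Yes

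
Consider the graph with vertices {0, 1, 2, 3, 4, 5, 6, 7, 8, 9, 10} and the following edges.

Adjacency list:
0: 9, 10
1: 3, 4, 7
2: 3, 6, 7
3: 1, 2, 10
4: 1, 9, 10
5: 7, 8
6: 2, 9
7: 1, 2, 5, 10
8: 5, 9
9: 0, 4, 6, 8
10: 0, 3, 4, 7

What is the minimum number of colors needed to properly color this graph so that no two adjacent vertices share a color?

6 and 9 are adjacent, so at least 2 colors are needed.
2 colors suffice: 0=a, 1=b, 2=b, 3=a, 4=a, 5=b, 6=a, 7=a, 8=a, 9=b, 10=b. Each edge has distinct colors on its endpoints.

2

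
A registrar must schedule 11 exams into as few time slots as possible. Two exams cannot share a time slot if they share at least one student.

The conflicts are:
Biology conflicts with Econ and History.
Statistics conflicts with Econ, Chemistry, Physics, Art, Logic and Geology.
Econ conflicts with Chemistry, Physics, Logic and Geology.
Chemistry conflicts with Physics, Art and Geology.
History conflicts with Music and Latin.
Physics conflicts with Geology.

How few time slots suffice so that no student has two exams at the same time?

5

Statistics, Econ, Chemistry, Physics, Geology pairwise conflict, so at least 5 time slots are needed.
5 time slots suffice: Biology=2, Statistics=2, Econ=1, Chemistry=3, History=1, Music=2, Latin=2, Physics=5, Art=1, Logic=3, Geology=4. Every pair that conflicts lands in different time slots.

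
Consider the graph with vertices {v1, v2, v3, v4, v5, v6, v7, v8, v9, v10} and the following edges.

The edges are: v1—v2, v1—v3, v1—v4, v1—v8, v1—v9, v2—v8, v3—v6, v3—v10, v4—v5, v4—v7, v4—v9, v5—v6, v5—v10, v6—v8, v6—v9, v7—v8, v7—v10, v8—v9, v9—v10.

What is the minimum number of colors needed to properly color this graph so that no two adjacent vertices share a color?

v6, v8, v9 are pairwise adjacent, so at least 3 colors are needed.
3 colors suffice: v1=2, v2=3, v3=3, v4=1, v5=3, v6=2, v7=2, v8=1, v9=3, v10=1. Every edge joins two different colors.

3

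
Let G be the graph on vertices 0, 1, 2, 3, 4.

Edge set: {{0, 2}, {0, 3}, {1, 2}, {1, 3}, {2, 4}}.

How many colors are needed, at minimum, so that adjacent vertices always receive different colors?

2

1 and 3 are adjacent, so at least 2 colors are needed.
2 colors suffice: 0=b, 1=b, 2=a, 3=a, 4=b. Every edge joins two different colors.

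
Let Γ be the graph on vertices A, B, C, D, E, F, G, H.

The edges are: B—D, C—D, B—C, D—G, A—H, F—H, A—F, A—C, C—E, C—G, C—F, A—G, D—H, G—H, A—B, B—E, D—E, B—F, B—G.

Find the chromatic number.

A, B, C, G are pairwise adjacent (a clique of size 4), so at least 4 colors are needed.
4 colors suffice: color red → {B, H}; color blue → {C}; color green → {E, F, G}; color yellow → {A, D}. Each edge has distinct colors on its endpoints.

4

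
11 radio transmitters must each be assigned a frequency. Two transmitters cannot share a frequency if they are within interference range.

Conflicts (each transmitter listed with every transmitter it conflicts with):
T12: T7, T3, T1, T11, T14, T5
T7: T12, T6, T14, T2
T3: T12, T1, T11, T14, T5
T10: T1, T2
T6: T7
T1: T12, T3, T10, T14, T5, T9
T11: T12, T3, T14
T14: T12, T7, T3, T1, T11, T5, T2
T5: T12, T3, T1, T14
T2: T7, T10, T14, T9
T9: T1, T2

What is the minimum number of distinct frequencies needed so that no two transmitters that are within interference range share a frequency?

T12, T3, T1, T14, T5 are mutually in conflict, so at least 5 frequencies are needed.
5 frequencies suffice: frequency 1 → {T10, T6, T14, T9}; frequency 2 → {T1, T11, T2}; frequency 3 → {T12}; frequency 4 → {T7, T3}; frequency 5 → {T5}. Every pair that conflicts lands in different frequencies.

5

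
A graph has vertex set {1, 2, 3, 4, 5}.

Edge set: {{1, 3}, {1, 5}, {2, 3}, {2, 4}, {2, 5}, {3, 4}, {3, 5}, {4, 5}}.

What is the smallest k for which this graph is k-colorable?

2, 3, 4, 5 are mutually adjacent (a clique of size 4), so at least 4 colors are needed.
A valid assignment using 4 colors: 1=c, 2=d, 3=b, 4=c, 5=a. Every edge joins two different colors.

4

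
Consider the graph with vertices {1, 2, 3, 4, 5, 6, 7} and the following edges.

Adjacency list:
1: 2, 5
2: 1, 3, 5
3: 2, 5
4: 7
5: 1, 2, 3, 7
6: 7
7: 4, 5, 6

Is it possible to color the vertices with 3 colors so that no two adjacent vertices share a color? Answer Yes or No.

Yes

The chromatic number is 3. 1, 2, 5 form a triangle, so at least 3 colors are needed.
3 colors suffice: 1=c, 2=b, 3=c, 4=a, 5=a, 6=a, 7=b.
That is already a proper 3-coloring.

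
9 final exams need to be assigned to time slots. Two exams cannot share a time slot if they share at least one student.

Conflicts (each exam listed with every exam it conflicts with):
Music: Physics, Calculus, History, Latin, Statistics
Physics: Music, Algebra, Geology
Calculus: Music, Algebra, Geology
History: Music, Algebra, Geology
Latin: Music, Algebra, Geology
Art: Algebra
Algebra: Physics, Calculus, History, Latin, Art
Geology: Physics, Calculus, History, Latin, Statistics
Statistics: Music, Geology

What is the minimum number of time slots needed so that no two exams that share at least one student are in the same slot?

2

History and Algebra conflict, so at least 2 time slots are needed.
A valid assignment using 2 time slots: Music=1, Physics=2, Calculus=2, History=2, Latin=2, Art=2, Algebra=1, Geology=1, Statistics=2. Each listed conflict is separated.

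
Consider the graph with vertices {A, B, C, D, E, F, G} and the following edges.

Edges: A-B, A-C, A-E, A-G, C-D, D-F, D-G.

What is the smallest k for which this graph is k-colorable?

A and G are adjacent, so at least 2 colors are needed.
2 colors suffice: color red → {A, D}; color blue → {B, C, E, F, G}. Each edge has distinct colors on its endpoints.

2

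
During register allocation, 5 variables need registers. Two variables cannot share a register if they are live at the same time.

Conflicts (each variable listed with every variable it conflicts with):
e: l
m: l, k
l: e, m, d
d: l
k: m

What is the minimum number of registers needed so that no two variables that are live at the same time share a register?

l and d conflict, so at least 2 registers are needed.
Using 2 registers: e=2, m=2, l=1, d=2, k=1. No two conflicting variables share a register.

2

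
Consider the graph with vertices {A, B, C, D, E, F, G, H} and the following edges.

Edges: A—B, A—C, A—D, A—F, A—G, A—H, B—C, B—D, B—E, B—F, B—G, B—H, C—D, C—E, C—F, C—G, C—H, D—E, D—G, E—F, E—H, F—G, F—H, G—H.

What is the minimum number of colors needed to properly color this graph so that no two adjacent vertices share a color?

A, B, C, F, G, H form a clique, so at least 6 colors are needed.
6 colors suffice: A=5, B=1, C=2, D=3, E=4, F=6, G=4, H=3. No two adjacent vertices share a color.

6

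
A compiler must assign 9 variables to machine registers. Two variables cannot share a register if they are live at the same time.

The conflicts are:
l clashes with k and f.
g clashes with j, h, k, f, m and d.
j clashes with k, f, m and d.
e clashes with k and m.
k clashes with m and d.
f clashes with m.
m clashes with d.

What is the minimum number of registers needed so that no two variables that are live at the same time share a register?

g, j, k, m, d are mutually in conflict, so at least 5 registers are needed.
5 registers suffice: register 1 → {l, h, m}; register 2 → {g, e}; register 3 → {k, f}; register 4 → {j}; register 5 → {d}. Every pair that conflicts lands in different registers.

5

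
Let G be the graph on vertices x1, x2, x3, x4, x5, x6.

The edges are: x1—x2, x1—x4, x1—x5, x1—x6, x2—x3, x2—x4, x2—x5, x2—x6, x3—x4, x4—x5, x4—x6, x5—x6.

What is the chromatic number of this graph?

x1, x2, x4, x5, x6 form a clique, so at least 5 colors are needed.
A valid assignment using 5 colors: x1=3, x2=1, x3=3, x4=2, x5=4, x6=5. No two adjacent vertices share a color.

5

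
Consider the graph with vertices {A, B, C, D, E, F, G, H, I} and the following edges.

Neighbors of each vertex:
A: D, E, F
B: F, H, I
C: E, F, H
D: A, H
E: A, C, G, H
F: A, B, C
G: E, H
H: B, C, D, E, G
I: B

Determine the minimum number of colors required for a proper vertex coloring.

C, E, H form a triangle, so at least 3 colors are needed.
3 colors suffice: color 1 → {F, H, I}; color 2 → {B, D, E}; color 3 → {A, C, G}. No two adjacent vertices share a color.

3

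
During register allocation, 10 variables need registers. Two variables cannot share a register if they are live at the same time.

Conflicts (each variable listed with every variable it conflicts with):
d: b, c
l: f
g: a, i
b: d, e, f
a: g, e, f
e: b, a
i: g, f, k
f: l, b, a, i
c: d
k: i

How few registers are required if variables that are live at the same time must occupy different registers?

g and i conflict, so at least 2 registers are needed.
2 registers suffice: d=1, l=2, g=1, b=2, a=2, e=1, i=2, f=1, c=2, k=1. Every pair that conflicts lands in different registers.

2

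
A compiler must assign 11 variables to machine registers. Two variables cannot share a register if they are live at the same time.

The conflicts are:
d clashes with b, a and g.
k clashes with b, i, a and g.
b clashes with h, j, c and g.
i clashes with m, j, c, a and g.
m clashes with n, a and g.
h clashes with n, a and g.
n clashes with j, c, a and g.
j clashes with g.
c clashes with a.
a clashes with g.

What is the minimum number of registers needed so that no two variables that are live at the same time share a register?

i, m, a, g pairwise conflict, so at least 4 registers are needed.
4 registers suffice: d=3, k=4, b=2, i=3, m=4, h=4, n=3, j=4, c=1, a=2, g=1. Each listed conflict is separated.

4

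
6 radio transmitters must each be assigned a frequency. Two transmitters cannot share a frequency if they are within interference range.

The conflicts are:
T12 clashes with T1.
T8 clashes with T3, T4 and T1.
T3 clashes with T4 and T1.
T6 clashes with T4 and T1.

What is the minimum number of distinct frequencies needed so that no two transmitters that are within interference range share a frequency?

3

T8, T3, T1 are mutually in conflict, so at least 3 frequencies are needed.
3 frequencies suffice: frequency 1 → {T4, T1}; frequency 2 → {T12, T8, T6}; frequency 3 → {T3}. Each listed conflict is separated.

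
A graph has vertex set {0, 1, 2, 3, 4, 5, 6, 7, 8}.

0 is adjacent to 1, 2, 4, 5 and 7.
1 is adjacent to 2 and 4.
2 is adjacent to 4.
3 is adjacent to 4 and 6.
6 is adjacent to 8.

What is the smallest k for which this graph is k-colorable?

0, 1, 2, 4 are pairwise adjacent (a clique of size 4), so at least 4 colors are needed.
4 colors suffice: color red → {0, 6}; color blue → {4, 5, 7, 8}; color green → {2, 3}; color yellow → {1}. No two adjacent vertices share a color.

4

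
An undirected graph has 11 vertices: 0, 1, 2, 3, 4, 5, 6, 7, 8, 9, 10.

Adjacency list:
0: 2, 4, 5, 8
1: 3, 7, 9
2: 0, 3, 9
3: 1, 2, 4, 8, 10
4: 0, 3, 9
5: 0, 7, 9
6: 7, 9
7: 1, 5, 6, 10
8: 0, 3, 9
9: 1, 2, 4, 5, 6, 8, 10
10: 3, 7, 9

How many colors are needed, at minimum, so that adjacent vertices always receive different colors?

2

2 and 3 are adjacent, so at least 2 colors are needed.
2 colors suffice: color red → {0, 3, 7, 9}; color blue → {1, 2, 4, 5, 6, 8, 10}. Each edge has distinct colors on its endpoints.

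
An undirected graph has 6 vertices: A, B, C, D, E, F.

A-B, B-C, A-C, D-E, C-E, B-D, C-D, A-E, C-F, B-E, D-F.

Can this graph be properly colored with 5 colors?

The chromatic number is 4. A, B, C, E form a clique, so at least 4 colors are needed.
A valid assignment using 4 colors: A=3, B=2, C=1, D=3, E=4, F=2.
Since 5 ≥ 4, a proper 5-coloring certainly exists.

Yes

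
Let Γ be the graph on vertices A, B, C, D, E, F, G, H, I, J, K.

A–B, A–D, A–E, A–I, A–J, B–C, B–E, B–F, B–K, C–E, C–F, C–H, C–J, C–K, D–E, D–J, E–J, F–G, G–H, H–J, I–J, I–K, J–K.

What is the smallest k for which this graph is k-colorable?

4

A, D, E, J are mutually adjacent (a clique of size 4), so at least 4 colors are needed.
4 colors suffice: color 1 → {B, G, J}; color 2 → {A, C}; color 3 → {E, F, H, K}; color 4 → {D, I}. Every edge joins two different colors.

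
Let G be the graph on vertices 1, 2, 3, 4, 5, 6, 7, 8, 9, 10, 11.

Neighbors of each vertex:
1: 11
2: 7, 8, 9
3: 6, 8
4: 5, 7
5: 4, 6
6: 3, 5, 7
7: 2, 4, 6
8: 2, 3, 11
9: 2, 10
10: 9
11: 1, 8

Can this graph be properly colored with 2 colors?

The cycle 6-7-2-8-3-6 has odd length 5, so it cannot be 2-colored; at least 3 colors are needed.
So 2 colors are not enough.

No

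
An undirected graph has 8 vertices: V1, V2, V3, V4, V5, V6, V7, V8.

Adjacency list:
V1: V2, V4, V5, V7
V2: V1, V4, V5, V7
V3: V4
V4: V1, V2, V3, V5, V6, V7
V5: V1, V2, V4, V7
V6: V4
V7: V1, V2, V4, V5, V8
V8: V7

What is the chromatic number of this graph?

V1, V2, V4, V5, V7 form a clique, so at least 5 colors are needed.
A valid assignment using 5 colors: V1=P, V2=Y, V3=B, V4=R, V5=G, V6=B, V7=B, V8=R. Each edge has distinct colors on its endpoints.

5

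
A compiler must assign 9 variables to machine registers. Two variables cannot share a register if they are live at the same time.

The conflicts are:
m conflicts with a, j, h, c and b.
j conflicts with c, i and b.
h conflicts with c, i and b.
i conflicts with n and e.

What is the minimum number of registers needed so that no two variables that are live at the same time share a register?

m, j, b are mutually in conflict, so at least 3 registers are needed.
3 registers suffice: register 1 → {m, i}; register 2 → {a, j, h, n, e}; register 3 → {c, b}. No two conflicting variables share a register.

3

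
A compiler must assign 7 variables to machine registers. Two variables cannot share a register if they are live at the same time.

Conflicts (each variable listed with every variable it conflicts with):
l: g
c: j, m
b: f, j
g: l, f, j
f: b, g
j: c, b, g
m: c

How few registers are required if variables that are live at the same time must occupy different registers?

2

c and m conflict, so at least 2 registers are needed.
2 registers suffice: l=1, c=2, b=2, g=2, f=1, j=1, m=1. Every pair that conflicts lands in different registers.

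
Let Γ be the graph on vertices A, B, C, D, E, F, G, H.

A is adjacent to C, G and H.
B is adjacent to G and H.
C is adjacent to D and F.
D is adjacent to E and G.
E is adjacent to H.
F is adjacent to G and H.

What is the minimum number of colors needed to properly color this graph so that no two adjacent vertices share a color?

The cycle A-H-E-D-G-A has odd length 5, so it cannot be 2-colored; at least 3 colors are needed.
3 colors suffice: color red → {C, G, H}; color blue → {A, B, D, F}; color green → {E}. No two adjacent vertices share a color.

3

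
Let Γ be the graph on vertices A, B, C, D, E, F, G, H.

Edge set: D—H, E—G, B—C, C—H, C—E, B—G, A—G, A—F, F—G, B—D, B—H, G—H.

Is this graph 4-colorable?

Yes

The chromatic number is 3. A, F, G form a triangle, so at least 3 colors are needed.
One proper 3-coloring: A=3, B=2, C=1, D=1, E=2, F=2, G=1, H=3.
Since 4 ≥ 3, a proper 4-coloring certainly exists.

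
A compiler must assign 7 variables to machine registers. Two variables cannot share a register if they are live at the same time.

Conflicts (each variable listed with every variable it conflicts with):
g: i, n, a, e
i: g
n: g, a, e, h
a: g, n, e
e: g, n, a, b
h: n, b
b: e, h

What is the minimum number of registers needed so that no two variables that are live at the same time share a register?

4

g, n, a, e are mutually in conflict, so at least 4 registers are needed.
4 registers suffice: register 1 → {i, n, b}; register 2 → {e, h}; register 3 → {g}; register 4 → {a}. No two conflicting variables share a register.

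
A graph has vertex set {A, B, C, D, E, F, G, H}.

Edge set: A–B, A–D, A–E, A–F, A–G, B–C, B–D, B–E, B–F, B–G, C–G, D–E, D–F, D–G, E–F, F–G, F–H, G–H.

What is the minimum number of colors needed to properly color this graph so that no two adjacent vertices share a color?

A, B, D, F, G form a clique, so at least 5 colors are needed.
5 colors suffice: A=yellow, B=green, C=blue, D=purple, E=red, F=blue, G=red, H=green. Every edge joins two different colors.

5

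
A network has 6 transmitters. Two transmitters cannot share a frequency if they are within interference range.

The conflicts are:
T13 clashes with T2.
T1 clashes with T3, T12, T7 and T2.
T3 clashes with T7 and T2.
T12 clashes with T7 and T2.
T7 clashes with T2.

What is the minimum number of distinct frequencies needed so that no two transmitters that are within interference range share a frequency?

4

T1, T3, T7, T2 are mutually in conflict, so at least 4 frequencies are needed.
4 frequencies suffice: T13=2, T1=3, T3=4, T12=4, T7=2, T2=1. No two conflicting transmitters share a frequency.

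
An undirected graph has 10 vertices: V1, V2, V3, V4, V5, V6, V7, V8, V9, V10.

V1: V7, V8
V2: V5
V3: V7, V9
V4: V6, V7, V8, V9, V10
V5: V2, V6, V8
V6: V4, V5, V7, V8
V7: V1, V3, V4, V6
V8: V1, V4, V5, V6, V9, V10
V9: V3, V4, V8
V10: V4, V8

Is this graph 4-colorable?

Yes

The chromatic number is 3. V4, V8, V10 are mutually adjacent, so at least 3 colors are needed.
One proper 3-coloring: V1=2, V2=1, V3=2, V4=2, V5=2, V6=3, V7=1, V8=1, V9=3, V10=3.
Since 4 ≥ 3, a proper 4-coloring certainly exists.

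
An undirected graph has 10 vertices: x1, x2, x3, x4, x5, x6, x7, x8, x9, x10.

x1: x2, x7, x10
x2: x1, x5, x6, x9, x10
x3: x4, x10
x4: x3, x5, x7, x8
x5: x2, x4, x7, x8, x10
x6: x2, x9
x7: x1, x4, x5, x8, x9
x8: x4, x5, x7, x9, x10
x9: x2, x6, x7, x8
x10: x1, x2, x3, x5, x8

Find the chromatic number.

4

x4, x5, x7, x8 are pairwise adjacent (a clique of size 4), so at least 4 colors are needed.
4 colors suffice: color red → {x6, x7, x10}; color blue → {x1, x3, x5, x9}; color green → {x2, x8}; color yellow → {x4}. No two adjacent vertices share a color.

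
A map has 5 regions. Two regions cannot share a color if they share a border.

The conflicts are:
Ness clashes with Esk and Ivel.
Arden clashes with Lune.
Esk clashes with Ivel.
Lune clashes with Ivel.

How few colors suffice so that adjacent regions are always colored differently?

3

Ness, Esk, Ivel pairwise conflict, so at least 3 colors are needed.
3 colors suffice: color 1 → {Arden, Ivel}; color 2 → {Ness, Lune}; color 3 → {Esk}. Each listed conflict is separated.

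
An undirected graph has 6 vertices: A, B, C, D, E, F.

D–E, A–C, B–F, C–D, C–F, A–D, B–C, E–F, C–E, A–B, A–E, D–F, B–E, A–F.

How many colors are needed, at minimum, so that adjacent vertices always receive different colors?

A, C, D, E, F are pairwise adjacent (a clique of size 5), so at least 5 colors are needed.
5 colors suffice: A=2, B=5, C=3, D=5, E=4, F=1. Every edge joins two different colors.

5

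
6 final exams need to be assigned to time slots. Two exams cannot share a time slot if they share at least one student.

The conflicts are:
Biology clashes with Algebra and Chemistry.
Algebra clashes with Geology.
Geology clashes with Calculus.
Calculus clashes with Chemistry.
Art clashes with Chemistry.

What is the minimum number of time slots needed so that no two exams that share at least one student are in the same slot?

3

The cycle Algebra-Biology-Chemistry-Calculus-Geology-Algebra has odd length 5, so it cannot be 2-colored; at least 3 time slots are needed.
Using 3 time slots: Biology=2, Algebra=3, Geology=1, Calculus=2, Art=2, Chemistry=1. No two conflicting exams share a time slot.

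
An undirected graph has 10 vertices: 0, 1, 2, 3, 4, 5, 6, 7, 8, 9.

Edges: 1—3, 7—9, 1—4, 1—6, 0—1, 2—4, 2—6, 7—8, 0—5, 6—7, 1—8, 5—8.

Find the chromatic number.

2 and 6 are adjacent, so at least 2 colors are needed.
One proper 2-coloring: 0=blue, 1=red, 2=red, 3=blue, 4=blue, 5=red, 6=blue, 7=red, 8=blue, 9=blue. No two adjacent vertices share a color.

2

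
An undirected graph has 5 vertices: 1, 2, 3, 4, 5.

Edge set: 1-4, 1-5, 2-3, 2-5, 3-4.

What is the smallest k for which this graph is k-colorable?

3

The cycle 2-5-1-4-3-2 has odd length 5, so it cannot be 2-colored; at least 3 colors are needed.
3 colors suffice: color a → {1, 3}; color b → {4, 5}; color c → {2}. Each edge has distinct colors on its endpoints.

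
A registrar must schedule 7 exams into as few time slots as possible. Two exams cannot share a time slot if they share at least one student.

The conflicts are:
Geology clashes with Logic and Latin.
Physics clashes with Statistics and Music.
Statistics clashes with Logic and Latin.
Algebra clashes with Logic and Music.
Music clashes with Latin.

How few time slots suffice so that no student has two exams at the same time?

3

The cycle Music-Latin-Statistics-Logic-Algebra-Music has odd length 5, so it cannot be 2-colored; at least 3 time slots are needed.
3 time slots suffice: time slot 1 → {Geology, Statistics, Music}; time slot 2 → {Physics, Logic, Latin}; time slot 3 → {Algebra}. Every pair that conflicts lands in different time slots.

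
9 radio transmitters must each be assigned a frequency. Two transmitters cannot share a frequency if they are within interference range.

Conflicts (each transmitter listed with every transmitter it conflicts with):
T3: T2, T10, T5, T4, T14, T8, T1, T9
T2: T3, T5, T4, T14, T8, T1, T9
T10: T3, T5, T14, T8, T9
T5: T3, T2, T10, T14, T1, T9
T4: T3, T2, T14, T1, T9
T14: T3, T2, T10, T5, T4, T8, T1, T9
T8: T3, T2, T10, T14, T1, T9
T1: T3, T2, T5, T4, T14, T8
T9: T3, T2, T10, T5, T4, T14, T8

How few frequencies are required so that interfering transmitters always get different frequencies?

5

T3, T2, T5, T14, T1 are mutually in conflict, so at least 5 frequencies are needed.
A valid assignment using 5 frequencies: T3=1, T2=4, T10=4, T5=5, T4=5, T14=2, T8=5, T1=3, T9=3. Every pair that conflicts lands in different frequencies.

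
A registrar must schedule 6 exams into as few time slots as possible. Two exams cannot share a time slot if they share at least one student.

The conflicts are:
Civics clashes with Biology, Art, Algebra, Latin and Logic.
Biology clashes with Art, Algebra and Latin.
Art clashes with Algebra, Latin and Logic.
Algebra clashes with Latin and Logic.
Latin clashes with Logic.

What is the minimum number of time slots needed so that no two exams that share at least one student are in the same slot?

Civics, Biology, Art, Algebra, Latin pairwise conflict, so at least 5 time slots are needed.
5 time slots suffice: time slot 1 → {Civics}; time slot 2 → {Algebra}; time slot 3 → {Art}; time slot 4 → {Latin}; time slot 5 → {Biology, Logic}. Each listed conflict is separated.

5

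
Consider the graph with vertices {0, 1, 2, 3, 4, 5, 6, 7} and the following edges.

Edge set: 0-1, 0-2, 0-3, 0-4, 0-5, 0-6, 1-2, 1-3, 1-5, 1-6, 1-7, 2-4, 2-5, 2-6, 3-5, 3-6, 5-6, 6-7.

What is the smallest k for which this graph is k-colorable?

5

0, 1, 3, 5, 6 form a clique, so at least 5 colors are needed.
One proper 5-coloring: 0=b, 1=c, 2=d, 3=d, 4=a, 5=e, 6=a, 7=b. Each edge has distinct colors on its endpoints.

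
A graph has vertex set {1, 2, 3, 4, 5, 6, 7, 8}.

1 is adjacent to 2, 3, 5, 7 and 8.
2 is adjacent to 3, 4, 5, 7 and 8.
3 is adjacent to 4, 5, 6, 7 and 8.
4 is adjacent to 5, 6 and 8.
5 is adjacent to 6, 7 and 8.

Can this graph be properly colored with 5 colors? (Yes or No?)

The chromatic number is 5. 1, 2, 3, 5, 7 form a clique, so at least 5 colors are needed.
5 colors suffice: color red → {5}; color blue → {3}; color green → {2, 6}; color yellow → {1, 4}; color purple → {7, 8}.
That is already a proper 5-coloring.

Yes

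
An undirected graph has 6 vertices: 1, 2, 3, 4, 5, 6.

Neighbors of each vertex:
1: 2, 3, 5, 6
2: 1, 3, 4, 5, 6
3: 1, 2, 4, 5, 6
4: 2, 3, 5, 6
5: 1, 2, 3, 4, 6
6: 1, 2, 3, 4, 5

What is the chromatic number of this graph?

5

2, 3, 4, 5, 6 form a clique, so at least 5 colors are needed.
One proper 5-coloring: 1=e, 2=b, 3=a, 4=e, 5=d, 6=c. No two adjacent vertices share a color.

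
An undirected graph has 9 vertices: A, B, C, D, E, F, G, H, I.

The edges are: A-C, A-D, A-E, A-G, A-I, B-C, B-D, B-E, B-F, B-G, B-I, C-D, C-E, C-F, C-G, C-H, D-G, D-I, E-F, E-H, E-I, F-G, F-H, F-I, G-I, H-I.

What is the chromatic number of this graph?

4

B, C, D, G are pairwise adjacent (a clique of size 4), so at least 4 colors are needed.
One proper 4-coloring: A=blue, B=blue, C=red, D=yellow, E=green, F=yellow, G=green, H=blue, I=red. No two adjacent vertices share a color.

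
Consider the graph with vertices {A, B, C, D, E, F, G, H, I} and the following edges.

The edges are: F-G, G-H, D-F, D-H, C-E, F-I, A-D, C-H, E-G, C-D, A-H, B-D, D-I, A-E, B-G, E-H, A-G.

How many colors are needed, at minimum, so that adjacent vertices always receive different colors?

A, E, G, H form a clique, so at least 4 colors are needed.
4 colors suffice: A=4, B=2, C=4, D=1, E=3, F=2, G=1, H=2, I=3. Every edge joins two different colors.

4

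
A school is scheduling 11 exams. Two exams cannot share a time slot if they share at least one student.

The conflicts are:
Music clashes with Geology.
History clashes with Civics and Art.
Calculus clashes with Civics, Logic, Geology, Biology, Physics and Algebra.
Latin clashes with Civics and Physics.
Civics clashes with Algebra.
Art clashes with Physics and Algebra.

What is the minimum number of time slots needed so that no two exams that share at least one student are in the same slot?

Calculus, Civics, Algebra are mutually in conflict, so at least 3 time slots are needed.
A valid assignment using 3 time slots: Music=1, History=3, Calculus=1, Latin=1, Civics=2, Logic=2, Geology=2, Art=1, Biology=2, Physics=2, Algebra=3. Every pair that conflicts lands in different time slots.

3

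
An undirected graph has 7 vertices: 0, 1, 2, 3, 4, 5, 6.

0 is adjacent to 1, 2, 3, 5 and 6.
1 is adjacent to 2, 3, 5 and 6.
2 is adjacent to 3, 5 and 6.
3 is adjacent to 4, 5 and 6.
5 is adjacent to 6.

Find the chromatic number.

0, 1, 2, 3, 5, 6 form a clique, so at least 6 colors are needed.
6 colors suffice: color a → {3}; color b → {0, 4}; color c → {6}; color d → {1}; color e → {5}; color f → {2}. Every edge joins two different colors.

6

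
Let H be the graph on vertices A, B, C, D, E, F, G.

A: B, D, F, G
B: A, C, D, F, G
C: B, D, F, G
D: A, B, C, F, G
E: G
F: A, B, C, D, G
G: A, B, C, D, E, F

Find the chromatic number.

5

A, B, D, F, G are pairwise adjacent (a clique of size 5), so at least 5 colors are needed.
A valid assignment using 5 colors: A=purple, B=yellow, C=purple, D=blue, E=blue, F=green, G=red. Each edge has distinct colors on its endpoints.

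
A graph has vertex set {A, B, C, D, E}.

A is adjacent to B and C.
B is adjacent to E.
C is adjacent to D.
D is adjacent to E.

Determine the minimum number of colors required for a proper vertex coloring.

3

The cycle A-C-D-E-B-A has odd length 5, so it cannot be 2-colored; at least 3 colors are needed.
3 colors suffice: A=green, B=red, C=blue, D=red, E=blue. Every edge joins two different colors.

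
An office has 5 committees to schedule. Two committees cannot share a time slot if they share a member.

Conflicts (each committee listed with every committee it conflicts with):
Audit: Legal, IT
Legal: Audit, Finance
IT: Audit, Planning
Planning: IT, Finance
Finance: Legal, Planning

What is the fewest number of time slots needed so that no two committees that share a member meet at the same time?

3

The cycle Finance-Planning-IT-Audit-Legal-Finance has odd length 5, so it cannot be 2-colored; at least 3 time slots are needed.
3 time slots suffice: time slot 1 → {Legal, IT}; time slot 2 → {Audit, Planning}; time slot 3 → {Finance}. Each listed conflict is separated.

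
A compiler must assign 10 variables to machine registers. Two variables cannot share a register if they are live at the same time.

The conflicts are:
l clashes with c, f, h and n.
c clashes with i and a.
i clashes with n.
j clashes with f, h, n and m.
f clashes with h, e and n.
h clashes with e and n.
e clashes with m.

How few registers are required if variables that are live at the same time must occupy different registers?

4

l, f, h, n all conflict with each other, so at least 4 registers are needed.
Using 4 registers: l=4, c=1, i=2, a=2, j=4, f=2, h=1, e=3, n=3, m=1. Each listed conflict is separated.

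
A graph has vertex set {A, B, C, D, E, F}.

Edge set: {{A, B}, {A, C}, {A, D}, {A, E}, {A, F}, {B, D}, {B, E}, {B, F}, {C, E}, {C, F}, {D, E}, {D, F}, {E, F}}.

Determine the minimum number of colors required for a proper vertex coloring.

5

A, B, D, E, F are mutually adjacent (a clique of size 5), so at least 5 colors are needed.
5 colors suffice: color red → {E}; color blue → {F}; color green → {A}; color yellow → {B, C}; color purple → {D}. Every edge joins two different colors.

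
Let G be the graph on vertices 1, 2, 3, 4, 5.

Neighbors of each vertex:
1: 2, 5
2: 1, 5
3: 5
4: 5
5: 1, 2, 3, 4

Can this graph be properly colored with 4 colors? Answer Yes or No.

The chromatic number is 3. 1, 2, 5 form a triangle, so at least 3 colors are needed.
3 colors suffice: color a → {5}; color b → {1, 3, 4}; color c → {2}.
Since 4 ≥ 3, a proper 4-coloring certainly exists.

Yes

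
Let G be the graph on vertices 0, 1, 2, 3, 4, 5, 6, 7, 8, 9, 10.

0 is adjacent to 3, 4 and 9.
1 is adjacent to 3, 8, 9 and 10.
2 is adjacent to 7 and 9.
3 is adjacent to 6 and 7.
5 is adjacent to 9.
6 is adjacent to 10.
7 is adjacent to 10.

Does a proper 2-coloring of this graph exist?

No

The cycle 9-1-3-7-2-9 has odd length 5, so it cannot be 2-colored; at least 3 colors are needed.
So 2 colors are not enough.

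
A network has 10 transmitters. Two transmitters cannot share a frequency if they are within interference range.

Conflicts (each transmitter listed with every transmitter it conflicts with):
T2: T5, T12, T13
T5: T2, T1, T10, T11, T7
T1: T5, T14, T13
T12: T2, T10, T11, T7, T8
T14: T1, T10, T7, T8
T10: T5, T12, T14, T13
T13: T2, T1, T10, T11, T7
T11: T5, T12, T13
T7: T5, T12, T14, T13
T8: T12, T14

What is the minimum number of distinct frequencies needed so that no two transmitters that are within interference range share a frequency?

T5 and T1 conflict, so at least 2 frequencies are needed.
Using 2 frequencies: T2=2, T5=1, T1=2, T12=1, T14=1, T10=2, T13=1, T11=2, T7=2, T8=2. No two conflicting transmitters share a frequency.

2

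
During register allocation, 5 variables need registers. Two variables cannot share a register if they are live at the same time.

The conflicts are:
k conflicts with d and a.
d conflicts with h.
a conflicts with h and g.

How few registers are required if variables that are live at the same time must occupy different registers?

k and a conflict, so at least 2 registers are needed.
A valid assignment using 2 registers: k=2, d=1, a=1, h=2, g=2. Each listed conflict is separated.

2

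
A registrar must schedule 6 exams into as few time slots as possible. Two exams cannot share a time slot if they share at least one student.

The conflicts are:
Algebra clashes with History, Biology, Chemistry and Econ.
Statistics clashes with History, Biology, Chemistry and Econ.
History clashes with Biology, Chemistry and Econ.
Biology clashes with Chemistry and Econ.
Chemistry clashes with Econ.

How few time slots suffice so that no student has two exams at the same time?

Statistics, History, Biology, Chemistry, Econ pairwise conflict, so at least 5 time slots are needed.
A valid assignment using 5 time slots: Algebra=5, Statistics=5, History=4, Biology=2, Chemistry=1, Econ=3. Every pair that conflicts lands in different time slots.

5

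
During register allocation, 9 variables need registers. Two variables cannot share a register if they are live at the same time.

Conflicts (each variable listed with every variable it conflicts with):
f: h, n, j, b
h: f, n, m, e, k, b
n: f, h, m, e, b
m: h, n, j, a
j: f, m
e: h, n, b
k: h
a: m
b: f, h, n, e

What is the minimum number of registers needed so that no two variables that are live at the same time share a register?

4

h, n, e, b pairwise conflict, so at least 4 registers are needed.
A valid assignment using 4 registers: f=4, h=1, n=2, m=3, j=1, e=4, k=2, a=1, b=3. Every pair that conflicts lands in different registers.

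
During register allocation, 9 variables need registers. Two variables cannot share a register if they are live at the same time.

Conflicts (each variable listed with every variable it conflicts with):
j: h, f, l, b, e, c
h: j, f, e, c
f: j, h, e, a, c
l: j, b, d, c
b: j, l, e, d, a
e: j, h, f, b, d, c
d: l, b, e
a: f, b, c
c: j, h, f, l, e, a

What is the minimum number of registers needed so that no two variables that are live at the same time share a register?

5

j, h, f, e, c pairwise conflict, so at least 5 registers are needed.
A valid assignment using 5 registers: j=3, h=5, f=4, l=2, b=1, e=2, d=3, a=2, c=1. No two conflicting variables share a register.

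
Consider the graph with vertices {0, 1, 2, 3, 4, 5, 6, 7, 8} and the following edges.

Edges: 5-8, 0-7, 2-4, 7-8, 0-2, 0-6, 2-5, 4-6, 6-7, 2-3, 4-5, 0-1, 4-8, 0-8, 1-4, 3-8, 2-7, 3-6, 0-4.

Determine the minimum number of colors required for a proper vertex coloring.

3

0, 2, 7 are pairwise adjacent, so at least 3 colors are needed.
3 colors suffice: color a → {3, 4, 7}; color b → {0, 5}; color c → {1, 2, 6, 8}. Every edge joins two different colors.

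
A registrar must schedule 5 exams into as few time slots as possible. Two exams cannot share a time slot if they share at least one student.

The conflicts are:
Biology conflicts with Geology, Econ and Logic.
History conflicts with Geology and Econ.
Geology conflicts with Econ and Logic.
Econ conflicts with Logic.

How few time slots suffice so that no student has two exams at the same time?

Biology, Geology, Econ, Logic all conflict with each other, so at least 4 time slots are needed.
4 time slots suffice: time slot 1 → {Geology}; time slot 2 → {Econ}; time slot 3 → {Biology, History}; time slot 4 → {Logic}. Every pair that conflicts lands in different time slots.

4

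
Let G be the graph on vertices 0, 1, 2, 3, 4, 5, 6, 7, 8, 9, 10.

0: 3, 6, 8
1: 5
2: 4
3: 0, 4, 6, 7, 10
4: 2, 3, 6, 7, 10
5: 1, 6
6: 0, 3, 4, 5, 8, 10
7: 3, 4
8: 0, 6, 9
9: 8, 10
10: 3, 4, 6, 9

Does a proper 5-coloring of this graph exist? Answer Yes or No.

The chromatic number is 4. 3, 4, 6, 10 are mutually adjacent (a clique of size 4), so at least 4 colors are needed.
4 colors suffice: color red → {1, 2, 6, 7, 9}; color blue → {3, 5, 8}; color green → {0, 4}; color yellow → {10}.
Since 5 ≥ 4, a proper 5-coloring certainly exists.

Yes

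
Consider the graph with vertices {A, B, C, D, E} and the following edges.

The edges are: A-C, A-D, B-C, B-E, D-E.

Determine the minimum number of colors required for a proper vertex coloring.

3

The cycle B-E-D-A-C-B has odd length 5, so it cannot be 2-colored; at least 3 colors are needed.
One proper 3-coloring: A=blue, B=green, C=red, D=red, E=blue. Each edge has distinct colors on its endpoints.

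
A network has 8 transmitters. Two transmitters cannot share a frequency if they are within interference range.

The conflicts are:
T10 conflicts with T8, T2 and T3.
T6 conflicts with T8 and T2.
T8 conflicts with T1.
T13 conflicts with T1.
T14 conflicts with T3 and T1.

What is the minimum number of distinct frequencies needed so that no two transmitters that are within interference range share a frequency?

3

The cycle T1-T8-T10-T3-T14-T1 has odd length 5, so it cannot be 2-colored; at least 3 frequencies are needed.
3 frequencies suffice: frequency 1 → {T10, T6, T1}; frequency 2 → {T8, T13, T2, T14}; frequency 3 → {T3}. No two conflicting transmitters share a frequency.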